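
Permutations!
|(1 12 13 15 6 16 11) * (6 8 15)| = |(1 12 13 6 16 11)(8 15)| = 6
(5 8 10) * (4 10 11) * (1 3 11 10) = (1 3 11 4)(5 8 10) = [0, 3, 2, 11, 1, 8, 6, 7, 10, 9, 5, 4]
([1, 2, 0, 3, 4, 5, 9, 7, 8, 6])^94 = (9)(0 1 2)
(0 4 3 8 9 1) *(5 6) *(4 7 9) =(0 7 9 1)(3 8 4)(5 6) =[7, 0, 2, 8, 3, 6, 5, 9, 4, 1]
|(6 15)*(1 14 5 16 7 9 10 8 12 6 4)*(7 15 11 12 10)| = 6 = |(1 14 5 16 15 4)(6 11 12)(7 9)(8 10)|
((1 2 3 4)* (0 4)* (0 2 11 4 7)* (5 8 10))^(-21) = (11)(0 7)(2 3)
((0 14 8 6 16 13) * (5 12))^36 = ((0 14 8 6 16 13)(5 12))^36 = (16)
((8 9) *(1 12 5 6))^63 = ((1 12 5 6)(8 9))^63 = (1 6 5 12)(8 9)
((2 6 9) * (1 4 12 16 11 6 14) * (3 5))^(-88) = (1 12 11 9 14 4 16 6 2)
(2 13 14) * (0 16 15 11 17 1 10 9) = (0 16 15 11 17 1 10 9)(2 13 14) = [16, 10, 13, 3, 4, 5, 6, 7, 8, 0, 9, 17, 12, 14, 2, 11, 15, 1]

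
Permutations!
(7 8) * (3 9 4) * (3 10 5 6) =(3 9 4 10 5 6)(7 8) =[0, 1, 2, 9, 10, 6, 3, 8, 7, 4, 5]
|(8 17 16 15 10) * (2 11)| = 10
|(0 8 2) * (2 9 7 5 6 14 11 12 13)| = |(0 8 9 7 5 6 14 11 12 13 2)| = 11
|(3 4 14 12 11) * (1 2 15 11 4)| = |(1 2 15 11 3)(4 14 12)| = 15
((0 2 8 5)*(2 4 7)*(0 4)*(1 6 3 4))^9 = ((1 6 3 4 7 2 8 5))^9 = (1 6 3 4 7 2 8 5)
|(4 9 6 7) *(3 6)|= 5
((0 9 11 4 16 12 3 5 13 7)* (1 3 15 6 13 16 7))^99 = (0 7 4 11 9)(1 16 6 3 12 13 5 15)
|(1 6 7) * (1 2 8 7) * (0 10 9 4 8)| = 14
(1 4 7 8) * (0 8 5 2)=(0 8 1 4 7 5 2)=[8, 4, 0, 3, 7, 2, 6, 5, 1]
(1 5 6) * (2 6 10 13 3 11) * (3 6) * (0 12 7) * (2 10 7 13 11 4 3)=[12, 5, 2, 4, 3, 7, 1, 0, 8, 9, 11, 10, 13, 6]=(0 12 13 6 1 5 7)(3 4)(10 11)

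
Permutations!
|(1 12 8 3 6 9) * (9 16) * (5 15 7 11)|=28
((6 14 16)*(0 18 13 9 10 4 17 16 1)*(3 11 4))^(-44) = ((0 18 13 9 10 3 11 4 17 16 6 14 1))^(-44) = (0 17 9 14 11 18 16 10 1 4 13 6 3)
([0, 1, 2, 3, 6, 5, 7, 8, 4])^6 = (4 7)(6 8)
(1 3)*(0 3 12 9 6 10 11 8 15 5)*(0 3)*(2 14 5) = (1 12 9 6 10 11 8 15 2 14 5 3) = [0, 12, 14, 1, 4, 3, 10, 7, 15, 6, 11, 8, 9, 13, 5, 2]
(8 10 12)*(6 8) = [0, 1, 2, 3, 4, 5, 8, 7, 10, 9, 12, 11, 6] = (6 8 10 12)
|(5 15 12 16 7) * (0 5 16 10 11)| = |(0 5 15 12 10 11)(7 16)| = 6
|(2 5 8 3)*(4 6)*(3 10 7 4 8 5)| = |(2 3)(4 6 8 10 7)| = 10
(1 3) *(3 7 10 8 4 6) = (1 7 10 8 4 6 3) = [0, 7, 2, 1, 6, 5, 3, 10, 4, 9, 8]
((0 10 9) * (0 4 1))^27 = ((0 10 9 4 1))^27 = (0 9 1 10 4)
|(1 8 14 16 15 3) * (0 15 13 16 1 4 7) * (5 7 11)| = |(0 15 3 4 11 5 7)(1 8 14)(13 16)| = 42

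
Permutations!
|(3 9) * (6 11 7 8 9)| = |(3 6 11 7 8 9)| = 6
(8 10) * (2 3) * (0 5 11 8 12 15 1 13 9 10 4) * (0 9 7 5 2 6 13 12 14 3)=[2, 12, 0, 6, 9, 11, 13, 5, 4, 10, 14, 8, 15, 7, 3, 1]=(0 2)(1 12 15)(3 6 13 7 5 11 8 4 9 10 14)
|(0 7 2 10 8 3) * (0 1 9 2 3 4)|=|(0 7 3 1 9 2 10 8 4)|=9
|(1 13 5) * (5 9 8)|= |(1 13 9 8 5)|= 5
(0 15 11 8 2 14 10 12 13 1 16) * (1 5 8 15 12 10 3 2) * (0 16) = (16)(0 12 13 5 8 1)(2 14 3)(11 15) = [12, 0, 14, 2, 4, 8, 6, 7, 1, 9, 10, 15, 13, 5, 3, 11, 16]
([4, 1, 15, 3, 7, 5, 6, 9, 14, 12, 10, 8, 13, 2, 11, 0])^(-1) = [15, 1, 13, 3, 0, 5, 6, 4, 11, 7, 10, 14, 9, 12, 8, 2]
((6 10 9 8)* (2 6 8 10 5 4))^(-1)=((2 6 5 4)(9 10))^(-1)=(2 4 5 6)(9 10)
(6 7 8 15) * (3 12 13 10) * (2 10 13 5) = (2 10 3 12 5)(6 7 8 15) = [0, 1, 10, 12, 4, 2, 7, 8, 15, 9, 3, 11, 5, 13, 14, 6]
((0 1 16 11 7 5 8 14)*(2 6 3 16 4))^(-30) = (0 16)(1 11)(2 5)(3 14)(4 7)(6 8)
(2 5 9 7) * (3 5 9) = (2 9 7)(3 5) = [0, 1, 9, 5, 4, 3, 6, 2, 8, 7]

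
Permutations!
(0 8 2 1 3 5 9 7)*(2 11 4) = (0 8 11 4 2 1 3 5 9 7) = [8, 3, 1, 5, 2, 9, 6, 0, 11, 7, 10, 4]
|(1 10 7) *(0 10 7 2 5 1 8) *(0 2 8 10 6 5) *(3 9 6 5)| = |(0 5 1 7 10 8 2)(3 9 6)| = 21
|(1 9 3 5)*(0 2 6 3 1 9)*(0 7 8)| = 9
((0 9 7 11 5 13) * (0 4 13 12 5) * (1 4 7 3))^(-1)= (0 11 7 13 4 1 3 9)(5 12)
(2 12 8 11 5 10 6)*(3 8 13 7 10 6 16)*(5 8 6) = (2 12 13 7 10 16 3 6)(8 11) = [0, 1, 12, 6, 4, 5, 2, 10, 11, 9, 16, 8, 13, 7, 14, 15, 3]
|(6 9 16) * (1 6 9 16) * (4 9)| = |(1 6 16 4 9)| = 5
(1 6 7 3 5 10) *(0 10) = [10, 6, 2, 5, 4, 0, 7, 3, 8, 9, 1] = (0 10 1 6 7 3 5)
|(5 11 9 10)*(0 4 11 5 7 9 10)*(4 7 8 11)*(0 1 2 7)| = |(1 2 7 9)(8 11 10)| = 12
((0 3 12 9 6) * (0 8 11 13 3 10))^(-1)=(0 10)(3 13 11 8 6 9 12)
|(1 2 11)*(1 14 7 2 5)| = 4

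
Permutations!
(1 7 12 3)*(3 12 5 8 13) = (1 7 5 8 13 3) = [0, 7, 2, 1, 4, 8, 6, 5, 13, 9, 10, 11, 12, 3]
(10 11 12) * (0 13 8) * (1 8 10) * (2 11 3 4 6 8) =(0 13 10 3 4 6 8)(1 2 11 12) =[13, 2, 11, 4, 6, 5, 8, 7, 0, 9, 3, 12, 1, 10]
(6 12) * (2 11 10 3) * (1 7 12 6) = [0, 7, 11, 2, 4, 5, 6, 12, 8, 9, 3, 10, 1] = (1 7 12)(2 11 10 3)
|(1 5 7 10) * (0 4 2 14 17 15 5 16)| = 11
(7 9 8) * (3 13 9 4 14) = [0, 1, 2, 13, 14, 5, 6, 4, 7, 8, 10, 11, 12, 9, 3] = (3 13 9 8 7 4 14)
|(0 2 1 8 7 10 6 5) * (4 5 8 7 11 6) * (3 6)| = 28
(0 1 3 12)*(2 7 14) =[1, 3, 7, 12, 4, 5, 6, 14, 8, 9, 10, 11, 0, 13, 2] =(0 1 3 12)(2 7 14)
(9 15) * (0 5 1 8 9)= (0 5 1 8 9 15)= [5, 8, 2, 3, 4, 1, 6, 7, 9, 15, 10, 11, 12, 13, 14, 0]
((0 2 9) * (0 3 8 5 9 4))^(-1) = ((0 2 4)(3 8 5 9))^(-1) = (0 4 2)(3 9 5 8)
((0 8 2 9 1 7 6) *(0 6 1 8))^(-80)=(2 9 8)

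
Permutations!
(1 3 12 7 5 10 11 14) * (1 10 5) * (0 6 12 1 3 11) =(0 6 12 7 3 1 11 14 10) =[6, 11, 2, 1, 4, 5, 12, 3, 8, 9, 0, 14, 7, 13, 10]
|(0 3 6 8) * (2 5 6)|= |(0 3 2 5 6 8)|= 6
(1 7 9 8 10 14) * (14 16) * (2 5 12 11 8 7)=(1 2 5 12 11 8 10 16 14)(7 9)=[0, 2, 5, 3, 4, 12, 6, 9, 10, 7, 16, 8, 11, 13, 1, 15, 14]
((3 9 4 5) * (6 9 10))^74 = (3 6 4)(5 10 9)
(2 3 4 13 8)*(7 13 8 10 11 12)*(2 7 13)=(2 3 4 8 7)(10 11 12 13)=[0, 1, 3, 4, 8, 5, 6, 2, 7, 9, 11, 12, 13, 10]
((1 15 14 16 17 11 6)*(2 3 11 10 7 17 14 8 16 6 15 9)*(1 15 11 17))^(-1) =(1 7 10 17 3 2 9)(6 14 16 8 15)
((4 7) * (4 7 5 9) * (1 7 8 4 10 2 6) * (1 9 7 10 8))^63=(10)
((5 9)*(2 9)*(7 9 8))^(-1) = (2 5 9 7 8)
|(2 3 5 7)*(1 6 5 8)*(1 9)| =8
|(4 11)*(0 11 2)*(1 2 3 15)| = 7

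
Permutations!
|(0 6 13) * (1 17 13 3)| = 6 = |(0 6 3 1 17 13)|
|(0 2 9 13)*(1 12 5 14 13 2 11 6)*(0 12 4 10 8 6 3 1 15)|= |(0 11 3 1 4 10 8 6 15)(2 9)(5 14 13 12)|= 36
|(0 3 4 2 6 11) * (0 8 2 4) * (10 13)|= |(0 3)(2 6 11 8)(10 13)|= 4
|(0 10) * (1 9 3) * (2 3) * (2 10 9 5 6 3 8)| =12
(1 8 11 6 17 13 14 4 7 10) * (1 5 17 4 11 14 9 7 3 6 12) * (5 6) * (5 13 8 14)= (1 14 11 12)(3 13 9 7 10 6 4)(5 17 8)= [0, 14, 2, 13, 3, 17, 4, 10, 5, 7, 6, 12, 1, 9, 11, 15, 16, 8]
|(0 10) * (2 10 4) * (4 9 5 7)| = 7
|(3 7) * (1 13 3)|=|(1 13 3 7)|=4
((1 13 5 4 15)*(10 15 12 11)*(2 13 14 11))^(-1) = (1 15 10 11 14)(2 12 4 5 13)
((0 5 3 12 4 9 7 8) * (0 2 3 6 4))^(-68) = ((0 5 6 4 9 7 8 2 3 12))^(-68) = (0 6 9 8 3)(2 12 5 4 7)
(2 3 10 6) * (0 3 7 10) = (0 3)(2 7 10 6) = [3, 1, 7, 0, 4, 5, 2, 10, 8, 9, 6]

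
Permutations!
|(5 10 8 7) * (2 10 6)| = 6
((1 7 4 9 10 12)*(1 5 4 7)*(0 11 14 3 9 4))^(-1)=((0 11 14 3 9 10 12 5))^(-1)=(0 5 12 10 9 3 14 11)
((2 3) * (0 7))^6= ((0 7)(2 3))^6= (7)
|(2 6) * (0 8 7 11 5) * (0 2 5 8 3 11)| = |(0 3 11 8 7)(2 6 5)| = 15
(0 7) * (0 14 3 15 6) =[7, 1, 2, 15, 4, 5, 0, 14, 8, 9, 10, 11, 12, 13, 3, 6] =(0 7 14 3 15 6)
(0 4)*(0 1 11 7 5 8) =(0 4 1 11 7 5 8) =[4, 11, 2, 3, 1, 8, 6, 5, 0, 9, 10, 7]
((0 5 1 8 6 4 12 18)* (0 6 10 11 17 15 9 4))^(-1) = (0 6 18 12 4 9 15 17 11 10 8 1 5)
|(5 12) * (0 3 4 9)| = |(0 3 4 9)(5 12)| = 4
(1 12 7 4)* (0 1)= (0 1 12 7 4)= [1, 12, 2, 3, 0, 5, 6, 4, 8, 9, 10, 11, 7]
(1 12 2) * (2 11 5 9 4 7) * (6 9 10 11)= (1 12 6 9 4 7 2)(5 10 11)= [0, 12, 1, 3, 7, 10, 9, 2, 8, 4, 11, 5, 6]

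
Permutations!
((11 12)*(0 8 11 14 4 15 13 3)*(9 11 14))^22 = (0 8 14 4 15 13 3)(9 11 12)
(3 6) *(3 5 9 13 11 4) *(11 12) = [0, 1, 2, 6, 3, 9, 5, 7, 8, 13, 10, 4, 11, 12] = (3 6 5 9 13 12 11 4)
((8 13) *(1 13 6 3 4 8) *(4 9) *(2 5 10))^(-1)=(1 13)(2 10 5)(3 6 8 4 9)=((1 13)(2 5 10)(3 9 4 8 6))^(-1)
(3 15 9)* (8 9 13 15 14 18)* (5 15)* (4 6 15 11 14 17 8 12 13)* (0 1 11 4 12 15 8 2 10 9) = [1, 11, 10, 17, 6, 4, 8, 7, 0, 3, 9, 14, 13, 5, 18, 12, 16, 2, 15] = (0 1 11 14 18 15 12 13 5 4 6 8)(2 10 9 3 17)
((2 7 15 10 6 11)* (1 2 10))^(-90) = (1 7)(2 15)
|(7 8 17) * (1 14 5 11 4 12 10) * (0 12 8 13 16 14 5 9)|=14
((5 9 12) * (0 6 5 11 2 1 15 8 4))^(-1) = ((0 6 5 9 12 11 2 1 15 8 4))^(-1) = (0 4 8 15 1 2 11 12 9 5 6)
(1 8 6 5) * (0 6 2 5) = [6, 8, 5, 3, 4, 1, 0, 7, 2] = (0 6)(1 8 2 5)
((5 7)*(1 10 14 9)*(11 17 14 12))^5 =((1 10 12 11 17 14 9)(5 7))^5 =(1 14 11 10 9 17 12)(5 7)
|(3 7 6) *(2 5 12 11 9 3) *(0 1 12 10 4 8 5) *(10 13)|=|(0 1 12 11 9 3 7 6 2)(4 8 5 13 10)|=45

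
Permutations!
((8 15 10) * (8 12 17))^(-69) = ((8 15 10 12 17))^(-69) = (8 15 10 12 17)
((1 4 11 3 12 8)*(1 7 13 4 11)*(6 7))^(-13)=(1 6 11 7 3 13 12 4 8)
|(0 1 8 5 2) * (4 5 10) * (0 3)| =|(0 1 8 10 4 5 2 3)| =8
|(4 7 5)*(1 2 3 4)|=6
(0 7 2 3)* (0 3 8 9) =[7, 1, 8, 3, 4, 5, 6, 2, 9, 0] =(0 7 2 8 9)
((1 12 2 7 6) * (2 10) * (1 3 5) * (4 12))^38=((1 4 12 10 2 7 6 3 5))^38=(1 12 2 6 5 4 10 7 3)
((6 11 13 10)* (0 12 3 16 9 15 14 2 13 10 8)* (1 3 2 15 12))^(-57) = (0 2 16)(1 13 9)(3 8 12)(14 15)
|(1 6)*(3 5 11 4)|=4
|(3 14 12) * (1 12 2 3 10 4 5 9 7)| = 21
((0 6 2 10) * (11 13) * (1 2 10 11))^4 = ((0 6 10)(1 2 11 13))^4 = (13)(0 6 10)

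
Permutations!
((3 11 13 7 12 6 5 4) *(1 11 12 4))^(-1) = ((1 11 13 7 4 3 12 6 5))^(-1) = (1 5 6 12 3 4 7 13 11)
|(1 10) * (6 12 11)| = |(1 10)(6 12 11)| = 6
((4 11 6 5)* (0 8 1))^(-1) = (0 1 8)(4 5 6 11)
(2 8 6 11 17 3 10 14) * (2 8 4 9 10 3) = [0, 1, 4, 3, 9, 5, 11, 7, 6, 10, 14, 17, 12, 13, 8, 15, 16, 2] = (2 4 9 10 14 8 6 11 17)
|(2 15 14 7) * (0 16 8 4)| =4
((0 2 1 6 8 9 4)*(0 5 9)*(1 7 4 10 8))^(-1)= ((0 2 7 4 5 9 10 8)(1 6))^(-1)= (0 8 10 9 5 4 7 2)(1 6)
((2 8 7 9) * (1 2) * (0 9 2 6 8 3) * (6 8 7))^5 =((0 9 1 8 6 7 2 3))^5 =(0 7 1 3 6 9 2 8)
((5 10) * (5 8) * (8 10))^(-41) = ((10)(5 8))^(-41) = (10)(5 8)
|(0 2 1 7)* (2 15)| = |(0 15 2 1 7)| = 5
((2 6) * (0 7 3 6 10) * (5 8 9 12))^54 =((0 7 3 6 2 10)(5 8 9 12))^54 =(5 9)(8 12)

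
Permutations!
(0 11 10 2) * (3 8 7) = (0 11 10 2)(3 8 7) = [11, 1, 0, 8, 4, 5, 6, 3, 7, 9, 2, 10]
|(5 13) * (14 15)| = 2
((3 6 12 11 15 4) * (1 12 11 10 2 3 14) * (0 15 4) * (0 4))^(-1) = (0 11 6 3 2 10 12 1 14 4 15)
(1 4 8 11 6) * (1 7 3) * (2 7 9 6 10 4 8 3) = [0, 8, 7, 1, 3, 5, 9, 2, 11, 6, 4, 10] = (1 8 11 10 4 3)(2 7)(6 9)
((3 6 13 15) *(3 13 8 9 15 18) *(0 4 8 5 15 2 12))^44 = (0 8 2)(3 5 13)(4 9 12)(6 15 18)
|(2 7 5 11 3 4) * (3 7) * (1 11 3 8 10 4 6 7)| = |(1 11)(2 8 10 4)(3 6 7 5)| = 4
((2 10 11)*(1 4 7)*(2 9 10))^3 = (11)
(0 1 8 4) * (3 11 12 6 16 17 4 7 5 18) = (0 1 8 7 5 18 3 11 12 6 16 17 4) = [1, 8, 2, 11, 0, 18, 16, 5, 7, 9, 10, 12, 6, 13, 14, 15, 17, 4, 3]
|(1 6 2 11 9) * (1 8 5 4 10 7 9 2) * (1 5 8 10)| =|(1 6 5 4)(2 11)(7 9 10)| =12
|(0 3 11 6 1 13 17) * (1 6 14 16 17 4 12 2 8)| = 6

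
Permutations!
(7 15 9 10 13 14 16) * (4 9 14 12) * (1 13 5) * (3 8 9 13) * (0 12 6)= (0 12 4 13 6)(1 3 8 9 10 5)(7 15 14 16)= [12, 3, 2, 8, 13, 1, 0, 15, 9, 10, 5, 11, 4, 6, 16, 14, 7]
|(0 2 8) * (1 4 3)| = |(0 2 8)(1 4 3)| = 3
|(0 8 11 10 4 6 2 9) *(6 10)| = |(0 8 11 6 2 9)(4 10)| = 6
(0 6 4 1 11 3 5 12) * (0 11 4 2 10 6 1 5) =[1, 4, 10, 0, 5, 12, 2, 7, 8, 9, 6, 3, 11] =(0 1 4 5 12 11 3)(2 10 6)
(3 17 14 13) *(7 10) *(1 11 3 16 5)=[0, 11, 2, 17, 4, 1, 6, 10, 8, 9, 7, 3, 12, 16, 13, 15, 5, 14]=(1 11 3 17 14 13 16 5)(7 10)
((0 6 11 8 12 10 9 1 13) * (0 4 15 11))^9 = ((0 6)(1 13 4 15 11 8 12 10 9))^9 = (15)(0 6)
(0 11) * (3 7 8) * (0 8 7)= [11, 1, 2, 0, 4, 5, 6, 7, 3, 9, 10, 8]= (0 11 8 3)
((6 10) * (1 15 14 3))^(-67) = (1 15 14 3)(6 10)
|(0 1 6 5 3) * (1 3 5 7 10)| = 4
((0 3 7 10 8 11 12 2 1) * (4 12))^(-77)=(0 10 4 1 7 11 2 3 8 12)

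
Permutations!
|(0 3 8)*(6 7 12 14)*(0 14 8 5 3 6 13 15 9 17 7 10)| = 24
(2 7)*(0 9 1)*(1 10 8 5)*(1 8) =(0 9 10 1)(2 7)(5 8) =[9, 0, 7, 3, 4, 8, 6, 2, 5, 10, 1]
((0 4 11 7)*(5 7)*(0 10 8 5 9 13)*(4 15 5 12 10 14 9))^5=(0 9 7 15 13 14 5)(4 11)(8 10 12)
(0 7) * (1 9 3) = (0 7)(1 9 3) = [7, 9, 2, 1, 4, 5, 6, 0, 8, 3]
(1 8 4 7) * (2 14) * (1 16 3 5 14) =(1 8 4 7 16 3 5 14 2) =[0, 8, 1, 5, 7, 14, 6, 16, 4, 9, 10, 11, 12, 13, 2, 15, 3]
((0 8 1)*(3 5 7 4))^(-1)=((0 8 1)(3 5 7 4))^(-1)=(0 1 8)(3 4 7 5)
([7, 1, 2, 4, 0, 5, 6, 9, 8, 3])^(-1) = [4, 1, 2, 9, 3, 5, 6, 0, 8, 7]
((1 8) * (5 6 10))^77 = ((1 8)(5 6 10))^77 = (1 8)(5 10 6)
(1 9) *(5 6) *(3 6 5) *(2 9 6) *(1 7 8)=[0, 6, 9, 2, 4, 5, 3, 8, 1, 7]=(1 6 3 2 9 7 8)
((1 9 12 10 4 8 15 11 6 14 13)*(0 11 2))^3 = (0 14 9 4 2 6 1 10 15 11 13 12 8)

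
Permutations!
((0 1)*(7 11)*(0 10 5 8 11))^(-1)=((0 1 10 5 8 11 7))^(-1)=(0 7 11 8 5 10 1)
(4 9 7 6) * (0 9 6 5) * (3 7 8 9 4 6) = (0 4 3 7 5)(8 9) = [4, 1, 2, 7, 3, 0, 6, 5, 9, 8]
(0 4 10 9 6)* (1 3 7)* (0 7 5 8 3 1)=(0 4 10 9 6 7)(3 5 8)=[4, 1, 2, 5, 10, 8, 7, 0, 3, 6, 9]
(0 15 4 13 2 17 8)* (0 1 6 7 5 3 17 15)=(1 6 7 5 3 17 8)(2 15 4 13)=[0, 6, 15, 17, 13, 3, 7, 5, 1, 9, 10, 11, 12, 2, 14, 4, 16, 8]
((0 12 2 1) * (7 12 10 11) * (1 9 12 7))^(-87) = (12)(0 10 11 1) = ((0 10 11 1)(2 9 12))^(-87)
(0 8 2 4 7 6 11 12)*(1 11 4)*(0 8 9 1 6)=[9, 11, 6, 3, 7, 5, 4, 0, 2, 1, 10, 12, 8]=(0 9 1 11 12 8 2 6 4 7)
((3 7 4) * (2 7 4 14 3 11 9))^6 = (2 9 11 4 3 14 7)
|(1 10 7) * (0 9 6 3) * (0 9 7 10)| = |(10)(0 7 1)(3 9 6)| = 3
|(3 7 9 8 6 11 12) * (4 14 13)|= |(3 7 9 8 6 11 12)(4 14 13)|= 21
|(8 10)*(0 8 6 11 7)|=|(0 8 10 6 11 7)|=6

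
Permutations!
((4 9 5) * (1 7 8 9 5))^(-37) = (1 9 8 7)(4 5)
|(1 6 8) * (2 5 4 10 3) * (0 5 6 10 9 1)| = 10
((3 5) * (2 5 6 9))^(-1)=((2 5 3 6 9))^(-1)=(2 9 6 3 5)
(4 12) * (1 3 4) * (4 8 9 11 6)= (1 3 8 9 11 6 4 12)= [0, 3, 2, 8, 12, 5, 4, 7, 9, 11, 10, 6, 1]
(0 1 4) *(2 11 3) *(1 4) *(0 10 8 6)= [4, 1, 11, 2, 10, 5, 0, 7, 6, 9, 8, 3]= (0 4 10 8 6)(2 11 3)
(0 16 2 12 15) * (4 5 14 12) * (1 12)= (0 16 2 4 5 14 1 12 15)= [16, 12, 4, 3, 5, 14, 6, 7, 8, 9, 10, 11, 15, 13, 1, 0, 2]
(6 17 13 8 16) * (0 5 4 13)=(0 5 4 13 8 16 6 17)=[5, 1, 2, 3, 13, 4, 17, 7, 16, 9, 10, 11, 12, 8, 14, 15, 6, 0]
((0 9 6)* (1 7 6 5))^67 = ((0 9 5 1 7 6))^67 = (0 9 5 1 7 6)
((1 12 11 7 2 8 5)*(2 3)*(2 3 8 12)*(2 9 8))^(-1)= ((1 9 8 5)(2 12 11 7))^(-1)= (1 5 8 9)(2 7 11 12)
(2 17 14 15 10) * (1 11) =(1 11)(2 17 14 15 10) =[0, 11, 17, 3, 4, 5, 6, 7, 8, 9, 2, 1, 12, 13, 15, 10, 16, 14]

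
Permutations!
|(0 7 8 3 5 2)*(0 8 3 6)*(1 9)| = 14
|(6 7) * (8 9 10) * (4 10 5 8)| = 6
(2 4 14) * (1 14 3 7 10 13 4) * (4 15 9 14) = (1 4 3 7 10 13 15 9 14 2) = [0, 4, 1, 7, 3, 5, 6, 10, 8, 14, 13, 11, 12, 15, 2, 9]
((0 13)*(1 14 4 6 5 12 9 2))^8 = (14)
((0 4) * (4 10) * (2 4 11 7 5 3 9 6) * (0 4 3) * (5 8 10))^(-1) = ((0 5)(2 3 9 6)(7 8 10 11))^(-1) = (0 5)(2 6 9 3)(7 11 10 8)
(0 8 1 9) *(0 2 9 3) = (0 8 1 3)(2 9) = [8, 3, 9, 0, 4, 5, 6, 7, 1, 2]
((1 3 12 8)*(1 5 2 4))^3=((1 3 12 8 5 2 4))^3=(1 8 4 12 2 3 5)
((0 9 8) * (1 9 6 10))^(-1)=((0 6 10 1 9 8))^(-1)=(0 8 9 1 10 6)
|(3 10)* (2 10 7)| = 4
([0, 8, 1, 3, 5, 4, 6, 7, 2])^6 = [0, 1, 2, 3, 4, 5, 6, 7, 8]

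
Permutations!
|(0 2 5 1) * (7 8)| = 4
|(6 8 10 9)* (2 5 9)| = 6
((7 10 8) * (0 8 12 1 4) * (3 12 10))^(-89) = (0 7 12 4 8 3 1)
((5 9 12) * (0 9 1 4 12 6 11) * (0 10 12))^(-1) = ((0 9 6 11 10 12 5 1 4))^(-1) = (0 4 1 5 12 10 11 6 9)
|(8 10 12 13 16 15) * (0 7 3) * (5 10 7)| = 10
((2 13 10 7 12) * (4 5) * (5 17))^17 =((2 13 10 7 12)(4 17 5))^17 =(2 10 12 13 7)(4 5 17)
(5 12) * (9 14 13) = [0, 1, 2, 3, 4, 12, 6, 7, 8, 14, 10, 11, 5, 9, 13] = (5 12)(9 14 13)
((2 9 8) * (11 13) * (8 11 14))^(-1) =((2 9 11 13 14 8))^(-1) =(2 8 14 13 11 9)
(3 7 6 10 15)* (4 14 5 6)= (3 7 4 14 5 6 10 15)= [0, 1, 2, 7, 14, 6, 10, 4, 8, 9, 15, 11, 12, 13, 5, 3]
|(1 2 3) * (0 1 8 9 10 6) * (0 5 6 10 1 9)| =6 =|(10)(0 9 1 2 3 8)(5 6)|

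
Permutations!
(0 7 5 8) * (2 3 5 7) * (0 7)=(0 2 3 5 8 7)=[2, 1, 3, 5, 4, 8, 6, 0, 7]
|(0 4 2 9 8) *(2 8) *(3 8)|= 4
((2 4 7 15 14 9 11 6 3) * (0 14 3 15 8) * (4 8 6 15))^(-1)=((0 14 9 11 15 3 2 8)(4 7 6))^(-1)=(0 8 2 3 15 11 9 14)(4 6 7)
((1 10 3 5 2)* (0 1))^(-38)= ((0 1 10 3 5 2))^(-38)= (0 5 10)(1 2 3)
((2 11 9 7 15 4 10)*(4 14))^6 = (2 4 15 9)(7 11 10 14)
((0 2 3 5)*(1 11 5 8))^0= (11)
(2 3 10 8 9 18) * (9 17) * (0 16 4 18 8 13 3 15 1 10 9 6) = (0 16 4 18 2 15 1 10 13 3 9 8 17 6) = [16, 10, 15, 9, 18, 5, 0, 7, 17, 8, 13, 11, 12, 3, 14, 1, 4, 6, 2]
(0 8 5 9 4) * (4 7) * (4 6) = (0 8 5 9 7 6 4) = [8, 1, 2, 3, 0, 9, 4, 6, 5, 7]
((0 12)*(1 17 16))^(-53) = ((0 12)(1 17 16))^(-53) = (0 12)(1 17 16)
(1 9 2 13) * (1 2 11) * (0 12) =(0 12)(1 9 11)(2 13) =[12, 9, 13, 3, 4, 5, 6, 7, 8, 11, 10, 1, 0, 2]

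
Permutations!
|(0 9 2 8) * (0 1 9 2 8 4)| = |(0 2 4)(1 9 8)| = 3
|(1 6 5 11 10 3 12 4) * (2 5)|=9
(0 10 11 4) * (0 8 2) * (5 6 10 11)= (0 11 4 8 2)(5 6 10)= [11, 1, 0, 3, 8, 6, 10, 7, 2, 9, 5, 4]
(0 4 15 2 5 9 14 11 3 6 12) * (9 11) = (0 4 15 2 5 11 3 6 12)(9 14) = [4, 1, 5, 6, 15, 11, 12, 7, 8, 14, 10, 3, 0, 13, 9, 2]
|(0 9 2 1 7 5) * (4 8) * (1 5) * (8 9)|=|(0 8 4 9 2 5)(1 7)|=6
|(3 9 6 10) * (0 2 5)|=12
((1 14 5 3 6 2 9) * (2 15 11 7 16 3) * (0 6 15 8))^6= (1 14 5 2 9)(3 15 11 7 16)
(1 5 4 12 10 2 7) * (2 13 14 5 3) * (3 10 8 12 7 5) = [0, 10, 5, 2, 7, 4, 6, 1, 12, 9, 13, 11, 8, 14, 3] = (1 10 13 14 3 2 5 4 7)(8 12)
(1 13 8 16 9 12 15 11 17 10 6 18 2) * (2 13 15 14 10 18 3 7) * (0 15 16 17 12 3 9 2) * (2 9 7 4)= (0 15 11 12 14 10 6 7)(1 16 9 3 4 2)(8 17 18 13)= [15, 16, 1, 4, 2, 5, 7, 0, 17, 3, 6, 12, 14, 8, 10, 11, 9, 18, 13]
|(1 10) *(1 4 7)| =4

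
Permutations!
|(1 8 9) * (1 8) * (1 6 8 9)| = 3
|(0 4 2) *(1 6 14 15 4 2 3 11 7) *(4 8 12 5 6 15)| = 22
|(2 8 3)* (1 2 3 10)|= 4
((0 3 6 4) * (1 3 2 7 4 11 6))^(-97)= ((0 2 7 4)(1 3)(6 11))^(-97)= (0 4 7 2)(1 3)(6 11)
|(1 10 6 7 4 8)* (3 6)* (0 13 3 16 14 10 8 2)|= |(0 13 3 6 7 4 2)(1 8)(10 16 14)|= 42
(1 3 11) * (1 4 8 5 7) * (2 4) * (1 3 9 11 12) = (1 9 11 2 4 8 5 7 3 12) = [0, 9, 4, 12, 8, 7, 6, 3, 5, 11, 10, 2, 1]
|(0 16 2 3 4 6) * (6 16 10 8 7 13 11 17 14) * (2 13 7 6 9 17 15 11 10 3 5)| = 24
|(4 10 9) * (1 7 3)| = 3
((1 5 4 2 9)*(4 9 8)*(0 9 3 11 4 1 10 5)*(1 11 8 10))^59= (0 1 9)(2 3 4 5 11 10 8)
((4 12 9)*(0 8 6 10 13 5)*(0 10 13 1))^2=((0 8 6 13 5 10 1)(4 12 9))^2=(0 6 5 1 8 13 10)(4 9 12)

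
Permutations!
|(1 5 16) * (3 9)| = |(1 5 16)(3 9)| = 6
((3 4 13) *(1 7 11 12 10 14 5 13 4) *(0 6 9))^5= ((0 6 9)(1 7 11 12 10 14 5 13 3))^5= (0 9 6)(1 14 7 5 11 13 12 3 10)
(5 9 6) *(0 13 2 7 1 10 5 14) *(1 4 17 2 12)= [13, 10, 7, 3, 17, 9, 14, 4, 8, 6, 5, 11, 1, 12, 0, 15, 16, 2]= (0 13 12 1 10 5 9 6 14)(2 7 4 17)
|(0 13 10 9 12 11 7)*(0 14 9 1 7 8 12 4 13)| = |(1 7 14 9 4 13 10)(8 12 11)| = 21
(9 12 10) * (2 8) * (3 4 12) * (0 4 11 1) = [4, 0, 8, 11, 12, 5, 6, 7, 2, 3, 9, 1, 10] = (0 4 12 10 9 3 11 1)(2 8)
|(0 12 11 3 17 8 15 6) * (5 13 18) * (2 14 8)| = 30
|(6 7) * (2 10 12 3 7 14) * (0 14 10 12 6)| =|(0 14 2 12 3 7)(6 10)| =6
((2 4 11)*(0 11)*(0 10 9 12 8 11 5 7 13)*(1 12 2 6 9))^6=((0 5 7 13)(1 12 8 11 6 9 2 4 10))^6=(0 7)(1 2 11)(4 6 12)(5 13)(8 10 9)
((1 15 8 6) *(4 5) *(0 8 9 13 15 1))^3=(15)(4 5)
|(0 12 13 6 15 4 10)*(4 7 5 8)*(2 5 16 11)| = 13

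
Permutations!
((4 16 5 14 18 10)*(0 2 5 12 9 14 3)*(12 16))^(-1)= (0 3 5 2)(4 10 18 14 9 12)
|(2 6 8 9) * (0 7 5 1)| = 4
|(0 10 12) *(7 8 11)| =|(0 10 12)(7 8 11)| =3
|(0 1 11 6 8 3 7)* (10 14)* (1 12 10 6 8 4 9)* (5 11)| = |(0 12 10 14 6 4 9 1 5 11 8 3 7)| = 13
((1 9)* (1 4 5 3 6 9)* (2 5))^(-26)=((2 5 3 6 9 4))^(-26)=(2 9 3)(4 6 5)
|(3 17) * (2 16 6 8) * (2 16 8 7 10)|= 6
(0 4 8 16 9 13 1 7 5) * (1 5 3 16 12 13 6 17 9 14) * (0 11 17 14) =(0 4 8 12 13 5 11 17 9 6 14 1 7 3 16) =[4, 7, 2, 16, 8, 11, 14, 3, 12, 6, 10, 17, 13, 5, 1, 15, 0, 9]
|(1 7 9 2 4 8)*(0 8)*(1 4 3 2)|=6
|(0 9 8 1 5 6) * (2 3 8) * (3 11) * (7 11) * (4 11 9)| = 24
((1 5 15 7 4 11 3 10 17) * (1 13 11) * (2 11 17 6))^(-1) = (1 4 7 15 5)(2 6 10 3 11)(13 17)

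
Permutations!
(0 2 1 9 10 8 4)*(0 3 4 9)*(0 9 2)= (1 9 10 8 2)(3 4)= [0, 9, 1, 4, 3, 5, 6, 7, 2, 10, 8]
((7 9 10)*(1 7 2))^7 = ((1 7 9 10 2))^7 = (1 9 2 7 10)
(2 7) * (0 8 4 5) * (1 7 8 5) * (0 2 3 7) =[5, 0, 8, 7, 1, 2, 6, 3, 4] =(0 5 2 8 4 1)(3 7)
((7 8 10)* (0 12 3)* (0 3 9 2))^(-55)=(0 12 9 2)(7 10 8)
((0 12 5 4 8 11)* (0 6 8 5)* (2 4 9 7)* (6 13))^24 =(13)(2 7 9 5 4)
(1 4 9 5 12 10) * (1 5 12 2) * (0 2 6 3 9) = [2, 4, 1, 9, 0, 6, 3, 7, 8, 12, 5, 11, 10] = (0 2 1 4)(3 9 12 10 5 6)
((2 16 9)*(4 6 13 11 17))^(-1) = ((2 16 9)(4 6 13 11 17))^(-1) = (2 9 16)(4 17 11 13 6)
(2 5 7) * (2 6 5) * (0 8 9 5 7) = (0 8 9 5)(6 7) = [8, 1, 2, 3, 4, 0, 7, 6, 9, 5]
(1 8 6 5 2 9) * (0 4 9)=(0 4 9 1 8 6 5 2)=[4, 8, 0, 3, 9, 2, 5, 7, 6, 1]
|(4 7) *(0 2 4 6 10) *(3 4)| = 7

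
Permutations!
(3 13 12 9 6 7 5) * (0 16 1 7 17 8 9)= (0 16 1 7 5 3 13 12)(6 17 8 9)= [16, 7, 2, 13, 4, 3, 17, 5, 9, 6, 10, 11, 0, 12, 14, 15, 1, 8]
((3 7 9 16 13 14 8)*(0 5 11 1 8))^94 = ((0 5 11 1 8 3 7 9 16 13 14))^94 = (0 7 5 9 11 16 1 13 8 14 3)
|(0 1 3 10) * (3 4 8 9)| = 7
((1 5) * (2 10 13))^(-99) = ((1 5)(2 10 13))^(-99) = (13)(1 5)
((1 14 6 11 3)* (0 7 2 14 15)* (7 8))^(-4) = ((0 8 7 2 14 6 11 3 1 15))^(-4) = (0 11 7 1 14)(2 15 6 8 3)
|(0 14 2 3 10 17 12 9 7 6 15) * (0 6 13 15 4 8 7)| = |(0 14 2 3 10 17 12 9)(4 8 7 13 15 6)| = 24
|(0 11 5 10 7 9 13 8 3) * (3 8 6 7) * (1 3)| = |(0 11 5 10 1 3)(6 7 9 13)| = 12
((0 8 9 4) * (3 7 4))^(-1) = ((0 8 9 3 7 4))^(-1) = (0 4 7 3 9 8)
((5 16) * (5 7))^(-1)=(5 7 16)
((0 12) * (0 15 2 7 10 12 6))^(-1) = (0 6)(2 15 12 10 7)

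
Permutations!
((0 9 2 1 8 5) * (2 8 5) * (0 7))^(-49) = ((0 9 8 2 1 5 7))^(-49) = (9)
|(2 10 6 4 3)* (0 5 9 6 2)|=6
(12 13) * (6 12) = (6 12 13) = [0, 1, 2, 3, 4, 5, 12, 7, 8, 9, 10, 11, 13, 6]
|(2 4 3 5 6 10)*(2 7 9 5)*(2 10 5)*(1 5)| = |(1 5 6)(2 4 3 10 7 9)| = 6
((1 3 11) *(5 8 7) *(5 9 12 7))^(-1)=((1 3 11)(5 8)(7 9 12))^(-1)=(1 11 3)(5 8)(7 12 9)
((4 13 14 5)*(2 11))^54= (4 14)(5 13)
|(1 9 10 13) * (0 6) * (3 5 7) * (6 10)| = 6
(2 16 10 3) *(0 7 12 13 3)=[7, 1, 16, 2, 4, 5, 6, 12, 8, 9, 0, 11, 13, 3, 14, 15, 10]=(0 7 12 13 3 2 16 10)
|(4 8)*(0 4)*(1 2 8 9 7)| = 7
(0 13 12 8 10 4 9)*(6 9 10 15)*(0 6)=(0 13 12 8 15)(4 10)(6 9)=[13, 1, 2, 3, 10, 5, 9, 7, 15, 6, 4, 11, 8, 12, 14, 0]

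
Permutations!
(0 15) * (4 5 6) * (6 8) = (0 15)(4 5 8 6) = [15, 1, 2, 3, 5, 8, 4, 7, 6, 9, 10, 11, 12, 13, 14, 0]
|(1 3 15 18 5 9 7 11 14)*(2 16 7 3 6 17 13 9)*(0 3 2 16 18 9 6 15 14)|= 12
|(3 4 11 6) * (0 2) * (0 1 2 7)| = 4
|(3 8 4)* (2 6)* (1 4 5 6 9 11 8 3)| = |(1 4)(2 9 11 8 5 6)| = 6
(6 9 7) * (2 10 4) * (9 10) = (2 9 7 6 10 4) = [0, 1, 9, 3, 2, 5, 10, 6, 8, 7, 4]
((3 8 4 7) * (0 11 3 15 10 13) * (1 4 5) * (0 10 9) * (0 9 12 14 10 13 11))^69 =((1 4 7 15 12 14 10 11 3 8 5))^69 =(1 15 10 8 4 12 11 5 7 14 3)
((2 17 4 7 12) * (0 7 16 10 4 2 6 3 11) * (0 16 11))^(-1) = ((0 7 12 6 3)(2 17)(4 11 16 10))^(-1) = (0 3 6 12 7)(2 17)(4 10 16 11)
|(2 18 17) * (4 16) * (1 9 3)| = 6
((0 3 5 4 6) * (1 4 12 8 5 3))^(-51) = (12)(0 1 4 6)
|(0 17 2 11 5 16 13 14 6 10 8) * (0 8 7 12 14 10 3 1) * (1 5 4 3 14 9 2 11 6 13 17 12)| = 30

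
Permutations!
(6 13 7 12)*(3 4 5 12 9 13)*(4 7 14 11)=(3 7 9 13 14 11 4 5 12 6)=[0, 1, 2, 7, 5, 12, 3, 9, 8, 13, 10, 4, 6, 14, 11]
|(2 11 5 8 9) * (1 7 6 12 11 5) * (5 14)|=|(1 7 6 12 11)(2 14 5 8 9)|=5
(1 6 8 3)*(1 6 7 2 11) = [0, 7, 11, 6, 4, 5, 8, 2, 3, 9, 10, 1] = (1 7 2 11)(3 6 8)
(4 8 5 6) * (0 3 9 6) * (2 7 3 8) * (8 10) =(0 10 8 5)(2 7 3 9 6 4) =[10, 1, 7, 9, 2, 0, 4, 3, 5, 6, 8]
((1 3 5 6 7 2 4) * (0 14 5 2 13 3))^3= (0 6 3 1 5 13 4 14 7 2)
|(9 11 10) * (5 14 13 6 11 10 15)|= 6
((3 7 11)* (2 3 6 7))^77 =((2 3)(6 7 11))^77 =(2 3)(6 11 7)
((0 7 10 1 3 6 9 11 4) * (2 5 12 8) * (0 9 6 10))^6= ((0 7)(1 3 10)(2 5 12 8)(4 9 11))^6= (2 12)(5 8)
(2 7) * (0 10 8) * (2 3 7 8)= (0 10 2 8)(3 7)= [10, 1, 8, 7, 4, 5, 6, 3, 0, 9, 2]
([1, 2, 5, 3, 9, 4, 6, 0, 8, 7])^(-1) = (0 7 9 4 5 2 1)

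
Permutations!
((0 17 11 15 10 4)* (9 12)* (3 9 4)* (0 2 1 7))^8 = (0 4 10)(1 9 11)(2 3 17)(7 12 15)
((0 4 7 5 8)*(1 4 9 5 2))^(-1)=(0 8 5 9)(1 2 7 4)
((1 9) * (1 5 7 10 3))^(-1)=(1 3 10 7 5 9)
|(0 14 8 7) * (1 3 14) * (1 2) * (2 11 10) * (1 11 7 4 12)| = 6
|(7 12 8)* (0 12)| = 4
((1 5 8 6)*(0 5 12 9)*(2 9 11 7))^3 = (0 6 11 9 8 12 2 5 1 7)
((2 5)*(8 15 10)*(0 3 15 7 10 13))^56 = ((0 3 15 13)(2 5)(7 10 8))^56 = (15)(7 8 10)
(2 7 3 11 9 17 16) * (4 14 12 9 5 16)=(2 7 3 11 5 16)(4 14 12 9 17)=[0, 1, 7, 11, 14, 16, 6, 3, 8, 17, 10, 5, 9, 13, 12, 15, 2, 4]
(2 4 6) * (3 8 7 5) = (2 4 6)(3 8 7 5) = [0, 1, 4, 8, 6, 3, 2, 5, 7]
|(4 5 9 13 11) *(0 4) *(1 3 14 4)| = 9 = |(0 1 3 14 4 5 9 13 11)|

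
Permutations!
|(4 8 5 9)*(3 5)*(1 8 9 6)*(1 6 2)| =10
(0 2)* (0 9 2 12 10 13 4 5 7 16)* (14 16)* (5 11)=[12, 1, 9, 3, 11, 7, 6, 14, 8, 2, 13, 5, 10, 4, 16, 15, 0]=(0 12 10 13 4 11 5 7 14 16)(2 9)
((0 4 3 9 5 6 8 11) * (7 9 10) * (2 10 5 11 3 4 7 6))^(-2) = ((0 7 9 11)(2 10 6 8 3 5))^(-2) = (0 9)(2 3 6)(5 8 10)(7 11)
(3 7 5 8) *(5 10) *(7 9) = (3 9 7 10 5 8) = [0, 1, 2, 9, 4, 8, 6, 10, 3, 7, 5]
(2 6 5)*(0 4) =[4, 1, 6, 3, 0, 2, 5] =(0 4)(2 6 5)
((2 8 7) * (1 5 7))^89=(1 8 2 7 5)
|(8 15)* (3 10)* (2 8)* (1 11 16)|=|(1 11 16)(2 8 15)(3 10)|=6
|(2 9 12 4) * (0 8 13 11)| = 4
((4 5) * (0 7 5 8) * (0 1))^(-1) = ((0 7 5 4 8 1))^(-1) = (0 1 8 4 5 7)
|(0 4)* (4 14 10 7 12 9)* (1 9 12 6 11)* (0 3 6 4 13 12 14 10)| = 12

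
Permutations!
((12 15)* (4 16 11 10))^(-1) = ((4 16 11 10)(12 15))^(-1) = (4 10 11 16)(12 15)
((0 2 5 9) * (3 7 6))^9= ((0 2 5 9)(3 7 6))^9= (0 2 5 9)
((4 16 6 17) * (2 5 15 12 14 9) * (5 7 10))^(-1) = ((2 7 10 5 15 12 14 9)(4 16 6 17))^(-1) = (2 9 14 12 15 5 10 7)(4 17 6 16)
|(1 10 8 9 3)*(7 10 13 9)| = 12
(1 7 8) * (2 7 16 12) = [0, 16, 7, 3, 4, 5, 6, 8, 1, 9, 10, 11, 2, 13, 14, 15, 12] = (1 16 12 2 7 8)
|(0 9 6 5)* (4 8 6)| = 6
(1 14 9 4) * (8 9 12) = (1 14 12 8 9 4) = [0, 14, 2, 3, 1, 5, 6, 7, 9, 4, 10, 11, 8, 13, 12]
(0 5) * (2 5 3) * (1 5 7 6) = [3, 5, 7, 2, 4, 0, 1, 6] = (0 3 2 7 6 1 5)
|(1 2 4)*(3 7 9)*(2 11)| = 12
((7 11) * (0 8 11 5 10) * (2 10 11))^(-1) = (0 10 2 8)(5 7 11)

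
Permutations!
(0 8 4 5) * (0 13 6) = (0 8 4 5 13 6) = [8, 1, 2, 3, 5, 13, 0, 7, 4, 9, 10, 11, 12, 6]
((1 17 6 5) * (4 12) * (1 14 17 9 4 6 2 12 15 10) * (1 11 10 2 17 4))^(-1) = ((17)(1 9)(2 12 6 5 14 4 15)(10 11))^(-1) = (17)(1 9)(2 15 4 14 5 6 12)(10 11)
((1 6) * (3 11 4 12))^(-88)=((1 6)(3 11 4 12))^(-88)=(12)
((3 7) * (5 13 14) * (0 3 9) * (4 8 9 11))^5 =(0 8 11 3 9 4 7)(5 14 13)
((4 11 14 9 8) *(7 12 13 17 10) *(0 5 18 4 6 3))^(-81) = (0 3 6 8 9 14 11 4 18 5)(7 10 17 13 12) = ((0 5 18 4 11 14 9 8 6 3)(7 12 13 17 10))^(-81)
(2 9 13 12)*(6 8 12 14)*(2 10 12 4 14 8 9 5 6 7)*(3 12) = (2 5 6 9 13 8 4 14 7)(3 12 10) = [0, 1, 5, 12, 14, 6, 9, 2, 4, 13, 3, 11, 10, 8, 7]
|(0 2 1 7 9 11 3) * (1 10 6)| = |(0 2 10 6 1 7 9 11 3)| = 9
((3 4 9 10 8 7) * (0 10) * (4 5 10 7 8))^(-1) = ((0 7 3 5 10 4 9))^(-1) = (0 9 4 10 5 3 7)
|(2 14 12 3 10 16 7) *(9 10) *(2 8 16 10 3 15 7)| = |(2 14 12 15 7 8 16)(3 9)| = 14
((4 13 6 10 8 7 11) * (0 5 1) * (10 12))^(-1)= (0 1 5)(4 11 7 8 10 12 6 13)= ((0 5 1)(4 13 6 12 10 8 7 11))^(-1)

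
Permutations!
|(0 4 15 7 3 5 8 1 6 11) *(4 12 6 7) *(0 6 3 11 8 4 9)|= |(0 12 3 5 4 15 9)(1 7 11 6 8)|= 35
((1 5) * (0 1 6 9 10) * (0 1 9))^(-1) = ((0 9 10 1 5 6))^(-1) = (0 6 5 1 10 9)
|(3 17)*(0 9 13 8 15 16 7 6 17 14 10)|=|(0 9 13 8 15 16 7 6 17 3 14 10)|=12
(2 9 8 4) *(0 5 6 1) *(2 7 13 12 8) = (0 5 6 1)(2 9)(4 7 13 12 8) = [5, 0, 9, 3, 7, 6, 1, 13, 4, 2, 10, 11, 8, 12]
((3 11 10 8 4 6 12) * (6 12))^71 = (3 12 4 8 10 11)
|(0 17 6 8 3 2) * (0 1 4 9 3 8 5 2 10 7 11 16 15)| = |(0 17 6 5 2 1 4 9 3 10 7 11 16 15)| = 14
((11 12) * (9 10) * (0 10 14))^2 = (0 9)(10 14)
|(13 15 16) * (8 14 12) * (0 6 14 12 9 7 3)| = 6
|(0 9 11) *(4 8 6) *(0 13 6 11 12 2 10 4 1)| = |(0 9 12 2 10 4 8 11 13 6 1)| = 11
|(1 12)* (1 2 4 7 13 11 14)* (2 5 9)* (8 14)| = |(1 12 5 9 2 4 7 13 11 8 14)| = 11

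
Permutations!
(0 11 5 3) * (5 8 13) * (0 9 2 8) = (0 11)(2 8 13 5 3 9) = [11, 1, 8, 9, 4, 3, 6, 7, 13, 2, 10, 0, 12, 5]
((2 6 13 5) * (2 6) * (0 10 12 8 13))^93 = (0 12 13 6 10 8 5)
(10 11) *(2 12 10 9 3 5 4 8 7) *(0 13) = [13, 1, 12, 5, 8, 4, 6, 2, 7, 3, 11, 9, 10, 0] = (0 13)(2 12 10 11 9 3 5 4 8 7)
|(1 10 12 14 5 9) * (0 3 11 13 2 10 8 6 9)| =36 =|(0 3 11 13 2 10 12 14 5)(1 8 6 9)|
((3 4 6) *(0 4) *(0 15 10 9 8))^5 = (0 10 6 8 15 4 9 3)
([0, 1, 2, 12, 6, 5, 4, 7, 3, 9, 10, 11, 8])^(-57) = (12)(4 6)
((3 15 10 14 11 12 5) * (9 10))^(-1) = ((3 15 9 10 14 11 12 5))^(-1) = (3 5 12 11 14 10 9 15)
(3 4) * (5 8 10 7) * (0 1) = (0 1)(3 4)(5 8 10 7) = [1, 0, 2, 4, 3, 8, 6, 5, 10, 9, 7]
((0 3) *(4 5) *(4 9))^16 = ((0 3)(4 5 9))^16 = (4 5 9)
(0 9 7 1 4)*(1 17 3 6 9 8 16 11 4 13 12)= (0 8 16 11 4)(1 13 12)(3 6 9 7 17)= [8, 13, 2, 6, 0, 5, 9, 17, 16, 7, 10, 4, 1, 12, 14, 15, 11, 3]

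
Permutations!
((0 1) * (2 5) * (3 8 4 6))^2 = (3 4)(6 8)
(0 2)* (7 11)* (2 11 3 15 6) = (0 11 7 3 15 6 2) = [11, 1, 0, 15, 4, 5, 2, 3, 8, 9, 10, 7, 12, 13, 14, 6]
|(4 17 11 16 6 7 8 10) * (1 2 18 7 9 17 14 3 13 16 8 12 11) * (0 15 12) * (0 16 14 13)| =|(0 15 12 11 8 10 4 13 14 3)(1 2 18 7 16 6 9 17)| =40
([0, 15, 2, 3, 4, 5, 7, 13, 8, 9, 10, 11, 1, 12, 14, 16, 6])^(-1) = [0, 12, 2, 3, 4, 5, 16, 6, 8, 9, 10, 11, 13, 7, 14, 1, 15]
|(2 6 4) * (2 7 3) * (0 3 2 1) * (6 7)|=|(0 3 1)(2 7)(4 6)|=6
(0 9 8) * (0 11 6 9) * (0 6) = (0 6 9 8 11) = [6, 1, 2, 3, 4, 5, 9, 7, 11, 8, 10, 0]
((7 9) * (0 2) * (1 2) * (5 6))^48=(9)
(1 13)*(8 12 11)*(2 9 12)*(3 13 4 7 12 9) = (1 4 7 12 11 8 2 3 13) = [0, 4, 3, 13, 7, 5, 6, 12, 2, 9, 10, 8, 11, 1]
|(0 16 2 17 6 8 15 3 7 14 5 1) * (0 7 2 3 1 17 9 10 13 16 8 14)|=|(0 8 15 1 7)(2 9 10 13 16 3)(5 17 6 14)|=60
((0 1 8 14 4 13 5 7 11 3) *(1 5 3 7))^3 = ((0 5 1 8 14 4 13 3)(7 11))^3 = (0 8 13 5 14 3 1 4)(7 11)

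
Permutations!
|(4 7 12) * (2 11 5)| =3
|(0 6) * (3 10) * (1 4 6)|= |(0 1 4 6)(3 10)|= 4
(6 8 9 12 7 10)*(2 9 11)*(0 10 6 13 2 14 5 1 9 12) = [10, 9, 12, 3, 4, 1, 8, 6, 11, 0, 13, 14, 7, 2, 5] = (0 10 13 2 12 7 6 8 11 14 5 1 9)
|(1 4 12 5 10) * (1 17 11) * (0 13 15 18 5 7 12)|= 10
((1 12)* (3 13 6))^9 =((1 12)(3 13 6))^9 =(13)(1 12)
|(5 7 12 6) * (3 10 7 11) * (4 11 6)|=|(3 10 7 12 4 11)(5 6)|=6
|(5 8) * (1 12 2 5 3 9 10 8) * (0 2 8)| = 9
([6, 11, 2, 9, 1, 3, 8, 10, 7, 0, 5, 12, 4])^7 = (0 9 3 5 10 7 8 6)(1 4 12 11)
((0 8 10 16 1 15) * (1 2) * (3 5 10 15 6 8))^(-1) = (0 15 8 6 1 2 16 10 5 3)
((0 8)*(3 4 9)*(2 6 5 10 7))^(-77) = ((0 8)(2 6 5 10 7)(3 4 9))^(-77) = (0 8)(2 10 6 7 5)(3 4 9)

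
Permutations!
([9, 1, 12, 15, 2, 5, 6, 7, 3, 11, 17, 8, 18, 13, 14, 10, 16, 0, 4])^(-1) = (0 17 10 15 3 8 11 9)(2 4 18 12)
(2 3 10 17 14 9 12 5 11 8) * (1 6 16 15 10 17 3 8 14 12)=[0, 6, 8, 17, 4, 11, 16, 7, 2, 1, 3, 14, 5, 13, 9, 10, 15, 12]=(1 6 16 15 10 3 17 12 5 11 14 9)(2 8)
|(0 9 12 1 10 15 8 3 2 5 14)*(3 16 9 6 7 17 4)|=|(0 6 7 17 4 3 2 5 14)(1 10 15 8 16 9 12)|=63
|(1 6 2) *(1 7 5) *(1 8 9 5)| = 12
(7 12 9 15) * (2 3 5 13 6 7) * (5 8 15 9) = (2 3 8 15)(5 13 6 7 12) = [0, 1, 3, 8, 4, 13, 7, 12, 15, 9, 10, 11, 5, 6, 14, 2]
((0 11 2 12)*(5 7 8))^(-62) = ((0 11 2 12)(5 7 8))^(-62) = (0 2)(5 7 8)(11 12)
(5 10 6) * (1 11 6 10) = (1 11 6 5) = [0, 11, 2, 3, 4, 1, 5, 7, 8, 9, 10, 6]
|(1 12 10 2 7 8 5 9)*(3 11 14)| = 24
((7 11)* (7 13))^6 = (13)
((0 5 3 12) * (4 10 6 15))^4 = (15)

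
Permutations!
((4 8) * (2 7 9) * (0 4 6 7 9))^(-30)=(9)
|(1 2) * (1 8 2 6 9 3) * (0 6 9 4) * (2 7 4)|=6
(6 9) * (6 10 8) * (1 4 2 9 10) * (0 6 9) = (0 6 10 8 9 1 4 2) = [6, 4, 0, 3, 2, 5, 10, 7, 9, 1, 8]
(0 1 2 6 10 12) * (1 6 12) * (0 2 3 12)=[6, 3, 0, 12, 4, 5, 10, 7, 8, 9, 1, 11, 2]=(0 6 10 1 3 12 2)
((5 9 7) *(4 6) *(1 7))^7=((1 7 5 9)(4 6))^7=(1 9 5 7)(4 6)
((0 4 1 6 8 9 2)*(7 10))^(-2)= (10)(0 9 6 4 2 8 1)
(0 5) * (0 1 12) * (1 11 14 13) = (0 5 11 14 13 1 12) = [5, 12, 2, 3, 4, 11, 6, 7, 8, 9, 10, 14, 0, 1, 13]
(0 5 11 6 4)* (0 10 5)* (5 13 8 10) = (4 5 11 6)(8 10 13) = [0, 1, 2, 3, 5, 11, 4, 7, 10, 9, 13, 6, 12, 8]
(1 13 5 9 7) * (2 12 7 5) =[0, 13, 12, 3, 4, 9, 6, 1, 8, 5, 10, 11, 7, 2] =(1 13 2 12 7)(5 9)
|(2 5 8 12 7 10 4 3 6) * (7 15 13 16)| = 12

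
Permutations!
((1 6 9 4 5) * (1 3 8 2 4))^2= (1 9 6)(2 5 8 4 3)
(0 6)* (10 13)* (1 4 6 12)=(0 12 1 4 6)(10 13)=[12, 4, 2, 3, 6, 5, 0, 7, 8, 9, 13, 11, 1, 10]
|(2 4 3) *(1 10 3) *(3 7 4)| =4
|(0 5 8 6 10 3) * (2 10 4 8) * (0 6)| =|(0 5 2 10 3 6 4 8)| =8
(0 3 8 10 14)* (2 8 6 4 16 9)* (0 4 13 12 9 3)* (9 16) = [0, 1, 8, 6, 9, 5, 13, 7, 10, 2, 14, 11, 16, 12, 4, 15, 3] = (2 8 10 14 4 9)(3 6 13 12 16)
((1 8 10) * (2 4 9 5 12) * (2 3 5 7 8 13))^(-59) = (1 7 2 10 9 13 8 4)(3 5 12)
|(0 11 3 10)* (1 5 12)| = |(0 11 3 10)(1 5 12)| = 12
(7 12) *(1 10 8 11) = (1 10 8 11)(7 12) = [0, 10, 2, 3, 4, 5, 6, 12, 11, 9, 8, 1, 7]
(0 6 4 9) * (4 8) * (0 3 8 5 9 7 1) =(0 6 5 9 3 8 4 7 1) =[6, 0, 2, 8, 7, 9, 5, 1, 4, 3]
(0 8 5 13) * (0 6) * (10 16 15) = [8, 1, 2, 3, 4, 13, 0, 7, 5, 9, 16, 11, 12, 6, 14, 10, 15] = (0 8 5 13 6)(10 16 15)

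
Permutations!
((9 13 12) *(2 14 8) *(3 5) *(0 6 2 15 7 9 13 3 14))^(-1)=((0 6 2)(3 5 14 8 15 7 9)(12 13))^(-1)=(0 2 6)(3 9 7 15 8 14 5)(12 13)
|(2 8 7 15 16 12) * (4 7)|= 7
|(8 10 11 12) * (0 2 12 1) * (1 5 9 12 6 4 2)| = 6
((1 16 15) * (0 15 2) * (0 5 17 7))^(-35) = (0 5 1 7 2 15 17 16)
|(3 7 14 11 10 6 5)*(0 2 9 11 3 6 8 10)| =|(0 2 9 11)(3 7 14)(5 6)(8 10)| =12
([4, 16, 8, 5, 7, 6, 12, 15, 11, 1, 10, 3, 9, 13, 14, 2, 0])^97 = (0 16 1 9 12 6 5 3 11 8 2 15 7 4)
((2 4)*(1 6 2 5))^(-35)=((1 6 2 4 5))^(-35)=(6)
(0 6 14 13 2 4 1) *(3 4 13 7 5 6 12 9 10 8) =(0 12 9 10 8 3 4 1)(2 13)(5 6 14 7) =[12, 0, 13, 4, 1, 6, 14, 5, 3, 10, 8, 11, 9, 2, 7]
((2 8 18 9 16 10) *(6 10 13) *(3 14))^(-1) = (2 10 6 13 16 9 18 8)(3 14)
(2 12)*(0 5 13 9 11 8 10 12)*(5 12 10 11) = [12, 1, 0, 3, 4, 13, 6, 7, 11, 5, 10, 8, 2, 9] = (0 12 2)(5 13 9)(8 11)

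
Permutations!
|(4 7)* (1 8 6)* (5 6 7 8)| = |(1 5 6)(4 8 7)| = 3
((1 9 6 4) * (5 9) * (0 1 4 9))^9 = ((0 1 5)(6 9))^9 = (6 9)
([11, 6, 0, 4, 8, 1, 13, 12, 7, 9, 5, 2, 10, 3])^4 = [11, 4, 0, 12, 10, 3, 8, 1, 5, 9, 13, 2, 6, 7]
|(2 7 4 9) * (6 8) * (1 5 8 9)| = 8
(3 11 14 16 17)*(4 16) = (3 11 14 4 16 17) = [0, 1, 2, 11, 16, 5, 6, 7, 8, 9, 10, 14, 12, 13, 4, 15, 17, 3]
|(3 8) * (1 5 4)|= 6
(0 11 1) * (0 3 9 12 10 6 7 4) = (0 11 1 3 9 12 10 6 7 4) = [11, 3, 2, 9, 0, 5, 7, 4, 8, 12, 6, 1, 10]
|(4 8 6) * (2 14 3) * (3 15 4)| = |(2 14 15 4 8 6 3)| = 7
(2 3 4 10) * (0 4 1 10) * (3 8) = [4, 10, 8, 1, 0, 5, 6, 7, 3, 9, 2] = (0 4)(1 10 2 8 3)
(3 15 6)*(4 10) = (3 15 6)(4 10) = [0, 1, 2, 15, 10, 5, 3, 7, 8, 9, 4, 11, 12, 13, 14, 6]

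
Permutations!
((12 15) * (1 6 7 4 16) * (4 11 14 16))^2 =(1 7 14)(6 11 16)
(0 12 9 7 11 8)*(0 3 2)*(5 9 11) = [12, 1, 0, 2, 4, 9, 6, 5, 3, 7, 10, 8, 11] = (0 12 11 8 3 2)(5 9 7)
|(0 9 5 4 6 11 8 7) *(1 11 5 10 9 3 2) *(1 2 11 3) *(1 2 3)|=|(0 2 3 11 8 7)(4 6 5)(9 10)|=6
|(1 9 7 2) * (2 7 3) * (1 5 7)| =6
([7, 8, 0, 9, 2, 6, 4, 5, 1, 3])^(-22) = [5, 1, 7, 3, 0, 4, 2, 6, 8, 9]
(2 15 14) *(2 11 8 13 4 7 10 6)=(2 15 14 11 8 13 4 7 10 6)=[0, 1, 15, 3, 7, 5, 2, 10, 13, 9, 6, 8, 12, 4, 11, 14]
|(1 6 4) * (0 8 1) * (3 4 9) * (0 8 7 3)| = |(0 7 3 4 8 1 6 9)| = 8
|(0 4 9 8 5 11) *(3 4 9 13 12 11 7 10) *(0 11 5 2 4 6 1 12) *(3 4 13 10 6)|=10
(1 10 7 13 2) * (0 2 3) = (0 2 1 10 7 13 3) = [2, 10, 1, 0, 4, 5, 6, 13, 8, 9, 7, 11, 12, 3]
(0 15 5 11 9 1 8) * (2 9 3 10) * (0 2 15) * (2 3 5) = (1 8 3 10 15 2 9)(5 11) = [0, 8, 9, 10, 4, 11, 6, 7, 3, 1, 15, 5, 12, 13, 14, 2]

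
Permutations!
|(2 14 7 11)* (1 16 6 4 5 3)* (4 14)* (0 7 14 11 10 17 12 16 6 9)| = 7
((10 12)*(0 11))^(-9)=((0 11)(10 12))^(-9)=(0 11)(10 12)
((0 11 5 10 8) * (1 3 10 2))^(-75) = (0 3 5 8 1 11 10 2)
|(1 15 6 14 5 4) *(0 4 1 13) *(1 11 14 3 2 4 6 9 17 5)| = |(0 6 3 2 4 13)(1 15 9 17 5 11 14)| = 42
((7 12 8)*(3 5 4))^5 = ((3 5 4)(7 12 8))^5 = (3 4 5)(7 8 12)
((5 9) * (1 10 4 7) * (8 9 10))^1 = ((1 8 9 5 10 4 7))^1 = (1 8 9 5 10 4 7)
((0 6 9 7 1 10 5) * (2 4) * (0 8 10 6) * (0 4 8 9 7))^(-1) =(0 9 5 10 8 2 4)(1 7 6)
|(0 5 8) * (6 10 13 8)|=6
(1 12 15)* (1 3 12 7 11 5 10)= [0, 7, 2, 12, 4, 10, 6, 11, 8, 9, 1, 5, 15, 13, 14, 3]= (1 7 11 5 10)(3 12 15)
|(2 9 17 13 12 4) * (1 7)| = 6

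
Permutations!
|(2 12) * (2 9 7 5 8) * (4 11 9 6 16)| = 10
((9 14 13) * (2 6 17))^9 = ((2 6 17)(9 14 13))^9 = (17)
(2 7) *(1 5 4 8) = [0, 5, 7, 3, 8, 4, 6, 2, 1] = (1 5 4 8)(2 7)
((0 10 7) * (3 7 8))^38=((0 10 8 3 7))^38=(0 3 10 7 8)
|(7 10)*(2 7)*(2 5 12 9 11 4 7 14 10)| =9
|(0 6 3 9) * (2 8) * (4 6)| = |(0 4 6 3 9)(2 8)| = 10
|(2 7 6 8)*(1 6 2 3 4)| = 10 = |(1 6 8 3 4)(2 7)|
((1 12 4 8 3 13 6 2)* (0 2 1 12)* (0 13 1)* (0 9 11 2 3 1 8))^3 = (0 1 9 12 3 13 11 4 8 6 2)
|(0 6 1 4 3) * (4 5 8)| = 7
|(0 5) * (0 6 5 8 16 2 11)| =|(0 8 16 2 11)(5 6)| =10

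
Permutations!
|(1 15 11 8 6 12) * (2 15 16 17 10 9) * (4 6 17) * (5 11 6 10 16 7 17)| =33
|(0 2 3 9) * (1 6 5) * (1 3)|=7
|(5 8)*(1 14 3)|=6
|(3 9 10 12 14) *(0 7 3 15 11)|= 9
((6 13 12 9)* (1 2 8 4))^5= (1 2 8 4)(6 13 12 9)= ((1 2 8 4)(6 13 12 9))^5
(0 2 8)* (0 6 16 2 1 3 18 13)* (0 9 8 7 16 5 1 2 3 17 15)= (0 2 7 16 3 18 13 9 8 6 5 1 17 15)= [2, 17, 7, 18, 4, 1, 5, 16, 6, 8, 10, 11, 12, 9, 14, 0, 3, 15, 13]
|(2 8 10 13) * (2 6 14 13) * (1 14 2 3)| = 8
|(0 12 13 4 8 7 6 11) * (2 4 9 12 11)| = |(0 11)(2 4 8 7 6)(9 12 13)| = 30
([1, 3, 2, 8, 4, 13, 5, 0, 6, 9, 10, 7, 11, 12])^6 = (0 13 3 11 6)(1 12 8 7 5)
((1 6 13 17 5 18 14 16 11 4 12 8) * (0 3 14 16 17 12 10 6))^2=(0 14 5 16 4 6 12 1 3 17 18 11 10 13 8)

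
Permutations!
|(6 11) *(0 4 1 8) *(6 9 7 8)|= 8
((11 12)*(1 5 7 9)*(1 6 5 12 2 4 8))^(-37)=((1 12 11 2 4 8)(5 7 9 6))^(-37)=(1 8 4 2 11 12)(5 6 9 7)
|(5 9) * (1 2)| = |(1 2)(5 9)| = 2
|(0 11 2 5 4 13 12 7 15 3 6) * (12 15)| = |(0 11 2 5 4 13 15 3 6)(7 12)| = 18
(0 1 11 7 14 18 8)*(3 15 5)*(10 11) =[1, 10, 2, 15, 4, 3, 6, 14, 0, 9, 11, 7, 12, 13, 18, 5, 16, 17, 8] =(0 1 10 11 7 14 18 8)(3 15 5)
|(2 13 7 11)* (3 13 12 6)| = 7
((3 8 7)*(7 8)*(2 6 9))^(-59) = (2 6 9)(3 7)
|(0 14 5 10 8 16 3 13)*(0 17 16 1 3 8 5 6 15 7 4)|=6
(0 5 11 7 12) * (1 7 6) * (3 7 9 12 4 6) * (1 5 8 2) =(0 8 2 1 9 12)(3 7 4 6 5 11) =[8, 9, 1, 7, 6, 11, 5, 4, 2, 12, 10, 3, 0]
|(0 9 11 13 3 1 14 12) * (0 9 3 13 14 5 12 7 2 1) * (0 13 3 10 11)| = 10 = |(0 10 11 14 7 2 1 5 12 9)(3 13)|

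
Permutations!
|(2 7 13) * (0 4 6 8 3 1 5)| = |(0 4 6 8 3 1 5)(2 7 13)| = 21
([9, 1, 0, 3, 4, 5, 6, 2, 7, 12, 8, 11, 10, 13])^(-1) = (13)(0 2 7 8 10 12 9)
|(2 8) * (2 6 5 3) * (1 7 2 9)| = |(1 7 2 8 6 5 3 9)| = 8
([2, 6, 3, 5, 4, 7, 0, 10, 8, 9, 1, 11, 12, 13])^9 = [2, 6, 3, 5, 4, 7, 0, 10, 8, 9, 1, 11, 12, 13]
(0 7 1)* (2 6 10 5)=[7, 0, 6, 3, 4, 2, 10, 1, 8, 9, 5]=(0 7 1)(2 6 10 5)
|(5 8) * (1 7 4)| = 6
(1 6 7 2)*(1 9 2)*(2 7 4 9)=(1 6 4 9 7)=[0, 6, 2, 3, 9, 5, 4, 1, 8, 7]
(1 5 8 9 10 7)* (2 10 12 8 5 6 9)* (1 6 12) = (1 12 8 2 10 7 6 9) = [0, 12, 10, 3, 4, 5, 9, 6, 2, 1, 7, 11, 8]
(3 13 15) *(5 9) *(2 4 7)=[0, 1, 4, 13, 7, 9, 6, 2, 8, 5, 10, 11, 12, 15, 14, 3]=(2 4 7)(3 13 15)(5 9)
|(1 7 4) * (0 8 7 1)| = 4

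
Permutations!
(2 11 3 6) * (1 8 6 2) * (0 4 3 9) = (0 4 3 2 11 9)(1 8 6) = [4, 8, 11, 2, 3, 5, 1, 7, 6, 0, 10, 9]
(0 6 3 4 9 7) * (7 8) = [6, 1, 2, 4, 9, 5, 3, 0, 7, 8] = (0 6 3 4 9 8 7)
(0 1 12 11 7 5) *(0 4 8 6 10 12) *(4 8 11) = (0 1)(4 11 7 5 8 6 10 12) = [1, 0, 2, 3, 11, 8, 10, 5, 6, 9, 12, 7, 4]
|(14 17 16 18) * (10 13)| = 4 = |(10 13)(14 17 16 18)|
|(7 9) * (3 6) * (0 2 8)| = |(0 2 8)(3 6)(7 9)| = 6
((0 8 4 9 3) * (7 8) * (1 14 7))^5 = (0 4 14 3 8 1 9 7)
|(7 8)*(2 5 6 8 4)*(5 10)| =|(2 10 5 6 8 7 4)| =7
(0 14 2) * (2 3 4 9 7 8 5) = [14, 1, 0, 4, 9, 2, 6, 8, 5, 7, 10, 11, 12, 13, 3] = (0 14 3 4 9 7 8 5 2)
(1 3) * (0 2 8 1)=[2, 3, 8, 0, 4, 5, 6, 7, 1]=(0 2 8 1 3)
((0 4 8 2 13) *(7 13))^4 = (0 7 8)(2 4 13)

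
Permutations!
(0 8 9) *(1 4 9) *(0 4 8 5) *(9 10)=(0 5)(1 8)(4 10 9)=[5, 8, 2, 3, 10, 0, 6, 7, 1, 4, 9]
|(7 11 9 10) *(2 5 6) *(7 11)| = |(2 5 6)(9 10 11)| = 3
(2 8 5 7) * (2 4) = (2 8 5 7 4) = [0, 1, 8, 3, 2, 7, 6, 4, 5]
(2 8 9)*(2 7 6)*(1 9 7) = (1 9)(2 8 7 6) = [0, 9, 8, 3, 4, 5, 2, 6, 7, 1]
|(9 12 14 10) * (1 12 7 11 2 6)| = |(1 12 14 10 9 7 11 2 6)| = 9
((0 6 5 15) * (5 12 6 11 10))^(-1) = ((0 11 10 5 15)(6 12))^(-1) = (0 15 5 10 11)(6 12)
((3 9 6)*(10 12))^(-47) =((3 9 6)(10 12))^(-47) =(3 9 6)(10 12)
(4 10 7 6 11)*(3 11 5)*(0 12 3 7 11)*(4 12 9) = [9, 1, 2, 0, 10, 7, 5, 6, 8, 4, 11, 12, 3] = (0 9 4 10 11 12 3)(5 7 6)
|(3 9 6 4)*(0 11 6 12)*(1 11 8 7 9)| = |(0 8 7 9 12)(1 11 6 4 3)| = 5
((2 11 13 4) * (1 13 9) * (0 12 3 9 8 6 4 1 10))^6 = ((0 12 3 9 10)(1 13)(2 11 8 6 4))^6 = (13)(0 12 3 9 10)(2 11 8 6 4)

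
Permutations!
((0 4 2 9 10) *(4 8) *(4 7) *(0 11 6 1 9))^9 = (0 2 4 7 8)(1 6 11 10 9)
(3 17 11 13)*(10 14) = (3 17 11 13)(10 14) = [0, 1, 2, 17, 4, 5, 6, 7, 8, 9, 14, 13, 12, 3, 10, 15, 16, 11]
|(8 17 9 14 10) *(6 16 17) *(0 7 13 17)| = 10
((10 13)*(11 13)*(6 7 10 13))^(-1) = (13)(6 11 10 7)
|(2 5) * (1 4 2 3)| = 5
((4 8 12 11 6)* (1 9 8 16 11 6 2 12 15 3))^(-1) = (1 3 15 8 9)(2 11 16 4 6 12)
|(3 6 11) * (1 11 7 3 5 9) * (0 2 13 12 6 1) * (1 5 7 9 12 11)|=10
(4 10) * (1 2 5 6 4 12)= (1 2 5 6 4 10 12)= [0, 2, 5, 3, 10, 6, 4, 7, 8, 9, 12, 11, 1]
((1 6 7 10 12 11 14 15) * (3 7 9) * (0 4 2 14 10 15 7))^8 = (0 9 1 7 2)(3 6 15 14 4)(10 11 12)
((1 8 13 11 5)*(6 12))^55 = (13)(6 12)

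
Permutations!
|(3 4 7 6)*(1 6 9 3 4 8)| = 7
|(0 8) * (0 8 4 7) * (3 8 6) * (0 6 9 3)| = 12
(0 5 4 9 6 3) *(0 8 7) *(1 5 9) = [9, 5, 2, 8, 1, 4, 3, 0, 7, 6] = (0 9 6 3 8 7)(1 5 4)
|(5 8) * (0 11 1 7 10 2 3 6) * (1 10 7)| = |(0 11 10 2 3 6)(5 8)| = 6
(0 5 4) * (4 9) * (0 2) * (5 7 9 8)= (0 7 9 4 2)(5 8)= [7, 1, 0, 3, 2, 8, 6, 9, 5, 4]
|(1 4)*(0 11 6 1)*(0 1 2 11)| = 6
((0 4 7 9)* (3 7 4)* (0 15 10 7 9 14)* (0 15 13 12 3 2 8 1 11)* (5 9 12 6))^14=((0 2 8 1 11)(3 12)(5 9 13 6)(7 14 15 10))^14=(0 11 1 8 2)(5 13)(6 9)(7 15)(10 14)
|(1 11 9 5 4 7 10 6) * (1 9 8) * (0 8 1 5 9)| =14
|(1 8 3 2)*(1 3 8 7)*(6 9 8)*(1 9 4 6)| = 4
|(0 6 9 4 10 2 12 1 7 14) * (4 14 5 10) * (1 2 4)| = |(0 6 9 14)(1 7 5 10 4)(2 12)| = 20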